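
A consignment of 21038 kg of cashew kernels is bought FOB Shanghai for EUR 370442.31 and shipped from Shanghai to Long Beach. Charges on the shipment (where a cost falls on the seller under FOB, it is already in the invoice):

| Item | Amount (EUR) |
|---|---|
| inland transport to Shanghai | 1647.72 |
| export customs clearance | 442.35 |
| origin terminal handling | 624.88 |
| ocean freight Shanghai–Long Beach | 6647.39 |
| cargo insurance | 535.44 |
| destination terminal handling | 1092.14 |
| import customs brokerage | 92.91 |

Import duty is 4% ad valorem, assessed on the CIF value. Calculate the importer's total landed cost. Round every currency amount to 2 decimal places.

Total landed cost: EUR 393915.20

FOB: the seller bears costs until goods are on board at the origin port; the buyer bears freight, insurance and all costs thereafter.
Already in the invoice (seller's account under FOB): inland to port, export clearance, origin terminal — exclude.
CIF value = FOB price + freight + insurance = 370442.31 + 6647.39 + 535.44 = 377625.14
Import duty = 377625.14 × 4% = 15105.01
Buyer bears: freight 6647.39 + insurance 535.44 + destination terminal 1092.14 + brokerage 92.91 + duty 15105.01 = 23472.89
Landed cost = invoice 370442.31 + 23472.89 = 393915.20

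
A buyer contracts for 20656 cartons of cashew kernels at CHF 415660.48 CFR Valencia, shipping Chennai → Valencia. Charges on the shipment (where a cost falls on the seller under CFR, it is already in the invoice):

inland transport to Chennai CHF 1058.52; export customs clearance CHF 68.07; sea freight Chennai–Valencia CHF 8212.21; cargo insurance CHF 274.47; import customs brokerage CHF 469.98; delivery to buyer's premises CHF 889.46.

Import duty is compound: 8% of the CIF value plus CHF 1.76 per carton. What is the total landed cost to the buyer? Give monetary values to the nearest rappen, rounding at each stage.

CFR: the seller pays costs through ocean freight to the destination port, but not insurance.
Already in the invoice (seller's account under CFR): inland to port, export clearance, freight — exclude.
CIF value = CFR price + insurance = 415660.48 + 274.47 = 415934.95
Ad valorem component: 415934.95 × 8% = 33274.80
Specific component: 20656 × 1.76 = 36354.56
Import duty = 33274.80 + 36354.56 = 69629.36
Buyer bears: insurance 274.47 + brokerage 469.98 + delivery 889.46 + duty 69629.36 = 71263.27
Landed cost = invoice 415660.48 + 71263.27 = 486923.75

Total landed cost: CHF 486923.75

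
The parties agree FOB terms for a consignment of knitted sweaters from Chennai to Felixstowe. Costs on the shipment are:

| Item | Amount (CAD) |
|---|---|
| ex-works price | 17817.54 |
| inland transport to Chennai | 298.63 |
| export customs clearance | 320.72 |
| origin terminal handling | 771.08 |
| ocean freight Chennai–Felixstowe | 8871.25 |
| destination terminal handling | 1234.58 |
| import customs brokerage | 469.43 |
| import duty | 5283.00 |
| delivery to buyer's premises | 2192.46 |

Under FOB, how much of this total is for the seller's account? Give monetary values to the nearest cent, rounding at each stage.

Seller's account: CAD 19207.97

FOB: the seller bears costs until goods are on board at the origin port; the buyer bears freight, insurance and all costs thereafter.
Seller's account: goods 17817.54 + inland to port 298.63 + export clearance 320.72 + origin terminal 771.08 = 19207.97
Buyer's account: freight 8871.25 + destination terminal 1234.58 + brokerage 469.43 + duty 5283.00 + delivery 2192.46 = 18050.72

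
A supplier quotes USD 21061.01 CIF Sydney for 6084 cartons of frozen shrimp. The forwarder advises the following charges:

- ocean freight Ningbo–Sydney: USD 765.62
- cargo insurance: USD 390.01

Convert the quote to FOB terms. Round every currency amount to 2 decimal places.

FOB price: USD 19905.38

From CIF to FOB, the seller no longer bears: freight, insurance.
FOB price = 21061.01 − 765.62 − 390.01 = 19905.38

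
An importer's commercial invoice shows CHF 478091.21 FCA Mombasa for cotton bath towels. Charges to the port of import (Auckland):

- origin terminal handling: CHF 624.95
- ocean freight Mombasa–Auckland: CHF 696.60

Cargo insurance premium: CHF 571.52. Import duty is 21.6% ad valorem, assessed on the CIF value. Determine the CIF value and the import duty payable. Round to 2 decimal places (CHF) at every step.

CIF = FCA price + pre-shipment costs + freight + insurance
CIF = 478091.21 + 624.95 + 696.60 + 571.52 = 479984.28
Import duty = 479984.28 × 21.6% = 103676.60

CIF value: CHF 479984.28; import duty: CHF 103676.60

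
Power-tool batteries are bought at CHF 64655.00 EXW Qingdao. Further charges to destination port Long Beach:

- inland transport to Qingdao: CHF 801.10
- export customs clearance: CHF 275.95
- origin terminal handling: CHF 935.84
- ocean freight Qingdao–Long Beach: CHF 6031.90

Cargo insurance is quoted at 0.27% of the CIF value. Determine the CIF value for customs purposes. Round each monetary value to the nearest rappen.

Let C be the CIF value. C = EXW price + pre-shipment costs + freight + 0.27% × C
C − 0.27% × C = 64655.00 + 801.10 + 275.95 + 935.84 + 6031.90
0.9973 × C = 72699.79
C = 72699.79 / 0.9973 = 72896.61
Insurance premium = 0.27% × 72896.61 = 196.82

CIF value: CHF 72896.61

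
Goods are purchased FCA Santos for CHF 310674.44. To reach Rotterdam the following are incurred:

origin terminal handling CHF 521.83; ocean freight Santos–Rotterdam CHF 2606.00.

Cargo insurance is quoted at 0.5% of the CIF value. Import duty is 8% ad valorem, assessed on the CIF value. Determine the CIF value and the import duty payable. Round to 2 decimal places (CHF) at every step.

CIF value: CHF 315379.17; import duty: CHF 25230.33

Let C be the CIF value. C = FCA price + pre-shipment costs + freight + 0.5% × C
C − 0.5% × C = 310674.44 + 521.83 + 2606.00
0.995 × C = 313802.27
C = 313802.27 / 0.995 = 315379.17
Insurance premium = 0.5% × 315379.17 = 1576.90
Import duty = 315379.17 × 8% = 25230.33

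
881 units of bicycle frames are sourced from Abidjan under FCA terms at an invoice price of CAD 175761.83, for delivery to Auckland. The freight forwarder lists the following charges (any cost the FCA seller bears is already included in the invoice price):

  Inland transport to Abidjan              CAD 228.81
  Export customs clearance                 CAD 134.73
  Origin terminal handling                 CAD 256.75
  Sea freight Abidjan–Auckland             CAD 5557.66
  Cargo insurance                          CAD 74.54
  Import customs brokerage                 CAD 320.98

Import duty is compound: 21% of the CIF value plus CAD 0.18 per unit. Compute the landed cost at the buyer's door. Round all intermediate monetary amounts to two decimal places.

Total landed cost: CAD 220277.00

FCA: the seller delivers export-cleared goods to the carrier; the buyer bears costs from that point.
Already in the invoice (seller's account under FCA): inland to port, export clearance — exclude.
CIF value = FCA price + origin terminal + freight + insurance = 175761.83 + 256.75 + 5557.66 + 74.54 = 181650.78
Ad valorem component: 181650.78 × 21% = 38146.66
Specific component: 881 × 0.18 = 158.58
Import duty = 38146.66 + 158.58 = 38305.24
Buyer bears: origin terminal 256.75 + freight 5557.66 + insurance 74.54 + brokerage 320.98 + duty 38305.24 = 44515.17
Landed cost = invoice 175761.83 + 44515.17 = 220277.00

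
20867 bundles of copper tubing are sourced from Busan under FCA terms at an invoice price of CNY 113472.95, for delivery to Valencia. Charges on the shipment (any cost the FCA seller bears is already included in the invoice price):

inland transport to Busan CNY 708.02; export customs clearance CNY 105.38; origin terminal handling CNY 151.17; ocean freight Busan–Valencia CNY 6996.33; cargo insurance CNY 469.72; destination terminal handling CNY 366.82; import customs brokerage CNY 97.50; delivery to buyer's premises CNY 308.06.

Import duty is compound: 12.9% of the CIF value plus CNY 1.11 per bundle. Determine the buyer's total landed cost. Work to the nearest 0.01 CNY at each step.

FCA: the seller delivers export-cleared goods to the carrier; the buyer bears costs from that point.
Already in the invoice (seller's account under FCA): inland to port, export clearance — exclude.
CIF value = FCA price + origin terminal + freight + insurance = 113472.95 + 151.17 + 6996.33 + 469.72 = 121090.17
Ad valorem component: 121090.17 × 12.9% = 15620.63
Specific component: 20867 × 1.11 = 23162.37
Import duty = 15620.63 + 23162.37 = 38783.00
Buyer bears: origin terminal 151.17 + freight 6996.33 + insurance 469.72 + destination terminal 366.82 + brokerage 97.50 + delivery 308.06 + duty 38783.00 = 47172.60
Landed cost = invoice 113472.95 + 47172.60 = 160645.55

Total landed cost: CNY 160645.55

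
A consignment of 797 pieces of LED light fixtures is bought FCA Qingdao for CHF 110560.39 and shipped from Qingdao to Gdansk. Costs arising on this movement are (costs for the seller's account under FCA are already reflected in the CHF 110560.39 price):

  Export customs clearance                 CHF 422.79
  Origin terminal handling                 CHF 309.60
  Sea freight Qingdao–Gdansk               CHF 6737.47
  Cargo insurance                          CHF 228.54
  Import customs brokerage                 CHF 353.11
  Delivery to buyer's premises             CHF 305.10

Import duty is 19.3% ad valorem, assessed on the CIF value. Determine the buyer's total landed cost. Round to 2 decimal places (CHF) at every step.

FCA: the seller delivers export-cleared goods to the carrier; the buyer bears costs from that point.
Already in the invoice (seller's account under FCA): export clearance — exclude.
CIF value = FCA price + origin terminal + freight + insurance = 110560.39 + 309.60 + 6737.47 + 228.54 = 117836.00
Import duty = 117836.00 × 19.3% = 22742.35
Buyer bears: origin terminal 309.60 + freight 6737.47 + insurance 228.54 + brokerage 353.11 + delivery 305.10 + duty 22742.35 = 30676.17
Landed cost = invoice 110560.39 + 30676.17 = 141236.56

Total landed cost: CHF 141236.56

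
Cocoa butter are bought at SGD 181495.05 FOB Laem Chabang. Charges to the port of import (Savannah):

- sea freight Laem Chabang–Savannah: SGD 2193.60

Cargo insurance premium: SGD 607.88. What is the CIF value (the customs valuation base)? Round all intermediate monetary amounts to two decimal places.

CIF value: SGD 184296.53

CIF = FOB price + freight + insurance
CIF = 181495.05 + 2193.60 + 607.88 = 184296.53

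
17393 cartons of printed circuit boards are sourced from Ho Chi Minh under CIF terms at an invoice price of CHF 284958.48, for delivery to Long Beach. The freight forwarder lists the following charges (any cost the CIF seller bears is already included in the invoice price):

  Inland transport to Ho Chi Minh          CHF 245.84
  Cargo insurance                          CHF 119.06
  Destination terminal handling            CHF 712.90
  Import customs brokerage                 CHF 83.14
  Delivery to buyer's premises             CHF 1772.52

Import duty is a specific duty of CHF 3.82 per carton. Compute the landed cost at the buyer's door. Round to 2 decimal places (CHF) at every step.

Total landed cost: CHF 353968.30

CIF: the seller pays costs through ocean freight and marine insurance to the destination port.
Already in the invoice (seller's account under CIF): inland to port, insurance — exclude.
The CIF price already equals the CIF value: 284958.48
Import duty = 17393 × 3.82 = 66441.26
Buyer bears: destination terminal 712.90 + brokerage 83.14 + delivery 1772.52 + duty 66441.26 = 69009.82
Landed cost = invoice 284958.48 + 69009.82 = 353968.30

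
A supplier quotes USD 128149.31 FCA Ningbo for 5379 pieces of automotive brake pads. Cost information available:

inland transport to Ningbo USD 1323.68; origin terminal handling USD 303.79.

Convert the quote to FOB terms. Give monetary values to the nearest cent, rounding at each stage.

FOB price: USD 128453.10

Not relevant to the conversion: inland to port — on the seller under both FCA and FOB; already in the FCA price and stays in the FOB price.
From FCA to FOB, the seller additionally bears: origin terminal.
FOB price = 128149.31 + 303.79 = 128453.10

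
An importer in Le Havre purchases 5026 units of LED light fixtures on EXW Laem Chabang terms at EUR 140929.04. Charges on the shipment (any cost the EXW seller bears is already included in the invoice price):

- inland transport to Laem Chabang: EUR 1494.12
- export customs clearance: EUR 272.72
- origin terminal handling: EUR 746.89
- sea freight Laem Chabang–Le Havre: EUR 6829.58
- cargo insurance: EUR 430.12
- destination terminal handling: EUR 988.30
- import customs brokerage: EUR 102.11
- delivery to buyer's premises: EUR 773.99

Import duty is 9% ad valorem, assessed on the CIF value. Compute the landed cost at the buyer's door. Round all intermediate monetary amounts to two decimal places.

EXW: the seller makes goods available at their premises; the buyer bears all onward costs.
CIF value = EXW price + inland to port + export clearance + origin terminal + freight + insurance = 140929.04 + 1494.12 + 272.72 + 746.89 + 6829.58 + 430.12 = 150702.47
Import duty = 150702.47 × 9% = 13563.22
Buyer bears: inland to port 1494.12 + export clearance 272.72 + origin terminal 746.89 + freight 6829.58 + insurance 430.12 + destination terminal 988.30 + brokerage 102.11 + delivery 773.99 + duty 13563.22 = 25201.05
Landed cost = invoice 140929.04 + 25201.05 = 166130.09

Total landed cost: EUR 166130.09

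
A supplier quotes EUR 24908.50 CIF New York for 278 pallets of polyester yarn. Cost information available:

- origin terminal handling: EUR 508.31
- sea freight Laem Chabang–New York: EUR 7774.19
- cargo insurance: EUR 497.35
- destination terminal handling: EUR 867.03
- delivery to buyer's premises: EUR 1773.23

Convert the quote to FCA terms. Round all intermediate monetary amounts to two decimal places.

Not relevant to the conversion: delivery, destination terminal — on the buyer under both terms; not part of either seller's price.
From CIF to FCA, the seller no longer bears: origin terminal, freight, insurance.
FCA price = 24908.50 − 508.31 − 7774.19 − 497.35 = 16128.65

FCA price: EUR 16128.65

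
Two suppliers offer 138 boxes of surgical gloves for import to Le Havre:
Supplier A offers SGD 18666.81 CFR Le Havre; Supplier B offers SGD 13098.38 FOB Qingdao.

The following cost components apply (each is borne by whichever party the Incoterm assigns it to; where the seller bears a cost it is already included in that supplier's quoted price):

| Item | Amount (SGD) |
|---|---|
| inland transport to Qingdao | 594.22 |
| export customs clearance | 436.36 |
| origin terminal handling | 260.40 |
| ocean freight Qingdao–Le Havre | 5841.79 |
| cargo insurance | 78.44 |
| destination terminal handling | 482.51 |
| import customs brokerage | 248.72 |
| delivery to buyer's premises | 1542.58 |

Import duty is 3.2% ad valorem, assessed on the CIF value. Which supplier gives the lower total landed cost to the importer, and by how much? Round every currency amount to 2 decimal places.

Supplier A (CFR):
CIF value = CFR price + insurance = 18666.81 + 78.44 = 18745.25
Import duty = 18745.25 × 3.2% = 599.85
Buyer bears (A): 78.44 + 482.51 + 248.72 + 1542.58 = 2352.25
Landed cost (A) = invoice 18666.81 + 2352.25 + duty 599.85 = 21618.91
Supplier B (FOB):
CIF value = FOB price + freight + insurance = 13098.38 + 5841.79 + 78.44 = 19018.61
Import duty = 19018.61 × 3.2% = 608.60
Buyer bears (B): 5841.79 + 78.44 + 482.51 + 248.72 + 1542.58 = 8194.04
Landed cost (B) = invoice 13098.38 + 8194.04 + duty 608.60 = 21901.02
Difference = |21618.91 − 21901.02| = 282.11

Supplier A is cheaper by SGD 282.11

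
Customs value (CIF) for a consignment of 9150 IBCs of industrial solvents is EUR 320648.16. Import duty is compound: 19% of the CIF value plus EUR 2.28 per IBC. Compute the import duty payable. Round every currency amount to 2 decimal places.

Ad valorem component: 320648.16 × 19% = 60923.15
Specific component: 9150 × 2.28 = 20862.00
Import duty = 60923.15 + 20862.00 = 81785.15

Import duty: EUR 81785.15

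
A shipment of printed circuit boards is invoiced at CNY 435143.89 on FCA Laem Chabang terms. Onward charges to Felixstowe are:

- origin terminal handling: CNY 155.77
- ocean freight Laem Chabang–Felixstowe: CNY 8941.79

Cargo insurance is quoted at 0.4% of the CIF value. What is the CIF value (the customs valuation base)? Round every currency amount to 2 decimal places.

Let C be the CIF value. C = FCA price + pre-shipment costs + freight + 0.4% × C
C − 0.4% × C = 435143.89 + 155.77 + 8941.79
0.996 × C = 444241.45
C = 444241.45 / 0.996 = 446025.55
Insurance premium = 0.4% × 446025.55 = 1784.10

CIF value: CNY 446025.55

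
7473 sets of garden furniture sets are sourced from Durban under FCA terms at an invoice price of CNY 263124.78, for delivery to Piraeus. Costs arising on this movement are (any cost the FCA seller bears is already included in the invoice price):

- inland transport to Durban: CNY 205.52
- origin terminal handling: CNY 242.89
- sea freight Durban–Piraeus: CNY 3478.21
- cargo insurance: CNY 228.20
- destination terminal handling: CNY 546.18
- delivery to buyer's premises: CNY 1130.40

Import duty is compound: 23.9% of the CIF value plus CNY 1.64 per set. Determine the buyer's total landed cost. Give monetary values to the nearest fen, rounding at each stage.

FCA: the seller delivers export-cleared goods to the carrier; the buyer bears costs from that point.
Already in the invoice (seller's account under FCA): inland to port — exclude.
CIF value = FCA price + origin terminal + freight + insurance = 263124.78 + 242.89 + 3478.21 + 228.20 = 267074.08
Ad valorem component: 267074.08 × 23.9% = 63830.71
Specific component: 7473 × 1.64 = 12255.72
Import duty = 63830.71 + 12255.72 = 76086.43
Buyer bears: origin terminal 242.89 + freight 3478.21 + insurance 228.20 + destination terminal 546.18 + delivery 1130.40 + duty 76086.43 = 81712.31
Landed cost = invoice 263124.78 + 81712.31 = 344837.09

Total landed cost: CNY 344837.09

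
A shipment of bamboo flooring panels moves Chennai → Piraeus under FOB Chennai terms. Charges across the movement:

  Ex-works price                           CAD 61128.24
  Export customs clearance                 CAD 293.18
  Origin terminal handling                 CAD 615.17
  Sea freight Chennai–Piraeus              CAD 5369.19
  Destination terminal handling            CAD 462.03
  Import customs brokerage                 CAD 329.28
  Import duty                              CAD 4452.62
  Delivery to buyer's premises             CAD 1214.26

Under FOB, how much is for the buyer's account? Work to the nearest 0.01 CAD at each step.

Buyer's account: CAD 11827.38

FOB: the seller bears costs until goods are on board at the origin port; the buyer bears freight, insurance and all costs thereafter.
Seller's account: goods 61128.24 + export clearance 293.18 + origin terminal 615.17 = 62036.59
Buyer's account: freight 5369.19 + destination terminal 462.03 + brokerage 329.28 + duty 4452.62 + delivery 1214.26 = 11827.38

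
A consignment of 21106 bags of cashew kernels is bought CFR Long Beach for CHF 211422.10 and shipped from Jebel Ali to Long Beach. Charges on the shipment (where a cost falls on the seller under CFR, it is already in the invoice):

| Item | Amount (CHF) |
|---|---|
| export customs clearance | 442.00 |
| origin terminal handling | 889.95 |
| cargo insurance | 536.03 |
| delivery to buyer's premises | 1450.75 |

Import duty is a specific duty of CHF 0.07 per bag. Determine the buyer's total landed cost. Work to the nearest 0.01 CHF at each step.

Total landed cost: CHF 214886.30

CFR: the seller pays costs through ocean freight to the destination port, but not insurance.
Already in the invoice (seller's account under CFR): export clearance, origin terminal — exclude.
CIF value = CFR price + insurance = 211422.10 + 536.03 = 211958.13
Import duty = 21106 × 0.07 = 1477.42
Buyer bears: insurance 536.03 + delivery 1450.75 + duty 1477.42 = 3464.20
Landed cost = invoice 211422.10 + 3464.20 = 214886.30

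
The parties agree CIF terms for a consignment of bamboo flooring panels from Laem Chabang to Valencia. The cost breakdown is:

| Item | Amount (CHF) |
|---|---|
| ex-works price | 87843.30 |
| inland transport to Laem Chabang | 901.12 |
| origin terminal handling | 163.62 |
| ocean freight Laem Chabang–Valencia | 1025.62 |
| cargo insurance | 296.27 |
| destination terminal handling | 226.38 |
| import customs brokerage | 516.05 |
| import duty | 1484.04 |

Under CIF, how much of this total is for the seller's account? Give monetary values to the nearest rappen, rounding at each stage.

CIF: the seller pays costs through ocean freight and marine insurance to the destination port.
Seller's account: goods 87843.30 + inland to port 901.12 + origin terminal 163.62 + freight 1025.62 + insurance 296.27 = 90229.93
Buyer's account: destination terminal 226.38 + brokerage 516.05 + duty 1484.04 = 2226.47

Seller's account: CHF 90229.93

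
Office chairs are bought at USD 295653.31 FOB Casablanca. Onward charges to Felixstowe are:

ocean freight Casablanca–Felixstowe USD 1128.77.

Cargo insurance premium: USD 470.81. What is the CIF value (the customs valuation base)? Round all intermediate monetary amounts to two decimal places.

CIF value: USD 297252.89

CIF = FOB price + freight + insurance
CIF = 295653.31 + 1128.77 + 470.81 = 297252.89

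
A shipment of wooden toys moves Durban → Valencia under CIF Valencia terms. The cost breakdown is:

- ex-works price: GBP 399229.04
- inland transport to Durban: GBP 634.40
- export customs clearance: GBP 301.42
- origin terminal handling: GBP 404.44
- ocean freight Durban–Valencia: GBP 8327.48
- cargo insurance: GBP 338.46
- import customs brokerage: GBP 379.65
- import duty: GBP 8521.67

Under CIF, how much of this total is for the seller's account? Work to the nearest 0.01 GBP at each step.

CIF: the seller pays costs through ocean freight and marine insurance to the destination port.
Seller's account: goods 399229.04 + inland to port 634.40 + export clearance 301.42 + origin terminal 404.44 + freight 8327.48 + insurance 338.46 = 409235.24
Buyer's account: brokerage 379.65 + duty 8521.67 = 8901.32

Seller's account: GBP 409235.24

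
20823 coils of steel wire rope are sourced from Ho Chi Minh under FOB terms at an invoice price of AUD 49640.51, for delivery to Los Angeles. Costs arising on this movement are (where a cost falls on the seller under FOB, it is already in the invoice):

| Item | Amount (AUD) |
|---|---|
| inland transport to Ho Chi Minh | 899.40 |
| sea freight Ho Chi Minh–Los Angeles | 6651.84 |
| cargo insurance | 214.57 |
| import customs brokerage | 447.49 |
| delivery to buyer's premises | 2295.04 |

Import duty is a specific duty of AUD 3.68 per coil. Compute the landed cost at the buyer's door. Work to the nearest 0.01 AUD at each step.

Total landed cost: AUD 135878.09

FOB: the seller bears costs until goods are on board at the origin port; the buyer bears freight, insurance and all costs thereafter.
Already in the invoice (seller's account under FOB): inland to port — exclude.
CIF value = FOB price + freight + insurance = 49640.51 + 6651.84 + 214.57 = 56506.92
Import duty = 20823 × 3.68 = 76628.64
Buyer bears: freight 6651.84 + insurance 214.57 + brokerage 447.49 + delivery 2295.04 + duty 76628.64 = 86237.58
Landed cost = invoice 49640.51 + 86237.58 = 135878.09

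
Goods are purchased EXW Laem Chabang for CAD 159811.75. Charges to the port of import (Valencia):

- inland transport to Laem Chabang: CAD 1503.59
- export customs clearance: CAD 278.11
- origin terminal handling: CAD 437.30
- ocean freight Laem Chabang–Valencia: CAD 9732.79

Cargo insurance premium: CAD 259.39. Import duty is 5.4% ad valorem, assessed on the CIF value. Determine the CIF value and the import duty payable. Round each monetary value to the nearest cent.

CIF value: CAD 172022.93; import duty: CAD 9289.24

CIF = EXW price + pre-shipment costs + freight + insurance
CIF = 159811.75 + 1503.59 + 278.11 + 437.30 + 9732.79 + 259.39 = 172022.93
Import duty = 172022.93 × 5.4% = 9289.24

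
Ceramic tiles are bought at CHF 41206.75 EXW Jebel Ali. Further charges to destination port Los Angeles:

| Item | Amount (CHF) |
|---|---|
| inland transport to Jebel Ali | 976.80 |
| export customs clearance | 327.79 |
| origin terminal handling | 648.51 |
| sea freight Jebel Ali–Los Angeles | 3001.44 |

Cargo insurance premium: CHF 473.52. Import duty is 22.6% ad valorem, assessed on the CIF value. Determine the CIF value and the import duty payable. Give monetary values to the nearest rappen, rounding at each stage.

CIF value: CHF 46634.81; import duty: CHF 10539.47

CIF = EXW price + pre-shipment costs + freight + insurance
CIF = 41206.75 + 976.80 + 327.79 + 648.51 + 3001.44 + 473.52 = 46634.81
Import duty = 46634.81 × 22.6% = 10539.47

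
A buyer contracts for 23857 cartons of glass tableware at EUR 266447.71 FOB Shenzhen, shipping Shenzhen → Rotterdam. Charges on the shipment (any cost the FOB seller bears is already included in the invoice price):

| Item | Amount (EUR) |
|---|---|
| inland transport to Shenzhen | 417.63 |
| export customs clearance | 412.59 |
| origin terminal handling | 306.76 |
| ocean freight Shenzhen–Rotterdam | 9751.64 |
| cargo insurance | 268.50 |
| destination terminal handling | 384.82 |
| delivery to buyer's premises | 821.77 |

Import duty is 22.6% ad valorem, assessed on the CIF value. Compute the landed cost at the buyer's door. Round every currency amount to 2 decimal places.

FOB: the seller bears costs until goods are on board at the origin port; the buyer bears freight, insurance and all costs thereafter.
Already in the invoice (seller's account under FOB): inland to port, export clearance, origin terminal — exclude.
CIF value = FOB price + freight + insurance = 266447.71 + 9751.64 + 268.50 = 276467.85
Import duty = 276467.85 × 22.6% = 62481.73
Buyer bears: freight 9751.64 + insurance 268.50 + destination terminal 384.82 + delivery 821.77 + duty 62481.73 = 73708.46
Landed cost = invoice 266447.71 + 73708.46 = 340156.17

Total landed cost: EUR 340156.17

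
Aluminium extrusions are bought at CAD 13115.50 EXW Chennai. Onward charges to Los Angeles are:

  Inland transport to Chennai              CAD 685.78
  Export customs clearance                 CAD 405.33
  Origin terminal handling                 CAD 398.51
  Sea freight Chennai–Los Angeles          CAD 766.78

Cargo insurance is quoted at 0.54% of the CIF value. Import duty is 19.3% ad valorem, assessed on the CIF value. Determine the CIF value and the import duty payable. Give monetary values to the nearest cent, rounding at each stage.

Let C be the CIF value. C = EXW price + pre-shipment costs + freight + 0.54% × C
C − 0.54% × C = 13115.50 + 685.78 + 405.33 + 398.51 + 766.78
0.9946 × C = 15371.90
C = 15371.90 / 0.9946 = 15455.36
Insurance premium = 0.54% × 15455.36 = 83.46
Import duty = 15455.36 × 19.3% = 2982.88

CIF value: CAD 15455.36; import duty: CAD 2982.88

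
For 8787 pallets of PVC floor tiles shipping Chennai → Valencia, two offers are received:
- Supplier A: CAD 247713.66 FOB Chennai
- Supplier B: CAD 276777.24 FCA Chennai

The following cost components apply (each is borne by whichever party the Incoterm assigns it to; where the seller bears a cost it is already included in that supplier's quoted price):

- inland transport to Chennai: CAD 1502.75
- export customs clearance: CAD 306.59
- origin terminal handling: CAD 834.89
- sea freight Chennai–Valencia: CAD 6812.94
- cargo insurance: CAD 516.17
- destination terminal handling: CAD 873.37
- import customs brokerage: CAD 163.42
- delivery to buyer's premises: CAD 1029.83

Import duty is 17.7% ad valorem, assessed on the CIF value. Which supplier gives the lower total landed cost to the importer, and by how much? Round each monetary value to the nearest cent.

Supplier A is cheaper by CAD 35190.50

Supplier A (FOB):
CIF value = FOB price + freight + insurance = 247713.66 + 6812.94 + 516.17 = 255042.77
Import duty = 255042.77 × 17.7% = 45142.57
Buyer bears (A): 6812.94 + 516.17 + 873.37 + 163.42 + 1029.83 = 9395.73
Landed cost (A) = invoice 247713.66 + 9395.73 + duty 45142.57 = 302251.96
Supplier B (FCA):
CIF value = FCA price + origin terminal + freight + insurance = 276777.24 + 834.89 + 6812.94 + 516.17 = 284941.24
Import duty = 284941.24 × 17.7% = 50434.60
Buyer bears (B): 834.89 + 6812.94 + 516.17 + 873.37 + 163.42 + 1029.83 = 10230.62
Landed cost (B) = invoice 276777.24 + 10230.62 + duty 50434.60 = 337442.46
Difference = |302251.96 − 337442.46| = 35190.50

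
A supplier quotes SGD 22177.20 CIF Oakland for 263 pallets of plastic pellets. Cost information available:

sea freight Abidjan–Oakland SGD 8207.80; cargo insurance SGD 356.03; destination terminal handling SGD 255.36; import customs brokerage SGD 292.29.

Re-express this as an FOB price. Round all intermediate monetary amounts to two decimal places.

Not relevant to the conversion: brokerage, destination terminal — on the buyer under both terms; not part of either seller's price.
From CIF to FOB, the seller no longer bears: freight, insurance.
FOB price = 22177.20 − 8207.80 − 356.03 = 13613.37

FOB price: SGD 13613.37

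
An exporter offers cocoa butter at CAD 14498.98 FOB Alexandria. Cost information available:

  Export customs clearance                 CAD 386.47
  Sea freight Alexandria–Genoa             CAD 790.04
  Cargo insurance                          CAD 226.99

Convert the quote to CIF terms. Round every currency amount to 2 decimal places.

Not relevant to the conversion: export clearance — on the seller under both FOB and CIF; already in the FOB price and stays in the CIF price.
From FOB to CIF, the seller additionally bears: freight, insurance.
CIF price = 14498.98 + 790.04 + 226.99 = 15516.01

CIF price: CAD 15516.01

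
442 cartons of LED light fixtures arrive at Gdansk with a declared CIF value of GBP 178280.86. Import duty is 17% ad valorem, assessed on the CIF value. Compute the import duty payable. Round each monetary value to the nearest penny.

Import duty = 178280.86 × 17% = 30307.75

Import duty: GBP 30307.75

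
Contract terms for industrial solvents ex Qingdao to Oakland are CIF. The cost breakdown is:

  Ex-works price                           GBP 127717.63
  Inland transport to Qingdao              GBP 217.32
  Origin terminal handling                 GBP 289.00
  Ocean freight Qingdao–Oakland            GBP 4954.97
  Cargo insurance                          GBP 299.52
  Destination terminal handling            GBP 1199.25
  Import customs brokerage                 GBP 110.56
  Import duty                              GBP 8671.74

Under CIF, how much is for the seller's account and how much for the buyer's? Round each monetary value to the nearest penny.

CIF: the seller pays costs through ocean freight and marine insurance to the destination port.
Seller's account: goods 127717.63 + inland to port 217.32 + origin terminal 289.00 + freight 4954.97 + insurance 299.52 = 133478.44
Buyer's account: destination terminal 1199.25 + brokerage 110.56 + duty 8671.74 = 9981.55

Seller: GBP 133478.44; buyer: GBP 9981.55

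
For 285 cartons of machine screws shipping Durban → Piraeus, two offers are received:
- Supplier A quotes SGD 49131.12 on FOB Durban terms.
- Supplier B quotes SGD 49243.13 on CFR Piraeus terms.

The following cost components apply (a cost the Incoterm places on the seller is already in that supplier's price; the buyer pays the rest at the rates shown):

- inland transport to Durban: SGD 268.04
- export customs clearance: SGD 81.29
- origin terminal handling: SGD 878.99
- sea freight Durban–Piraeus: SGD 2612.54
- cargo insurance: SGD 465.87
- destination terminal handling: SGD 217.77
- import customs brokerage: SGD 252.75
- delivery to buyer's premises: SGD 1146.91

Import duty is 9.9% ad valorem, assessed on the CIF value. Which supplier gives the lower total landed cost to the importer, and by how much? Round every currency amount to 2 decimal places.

Supplier A (FOB):
CIF value = FOB price + freight + insurance = 49131.12 + 2612.54 + 465.87 = 52209.53
Import duty = 52209.53 × 9.9% = 5168.74
Buyer bears (A): 2612.54 + 465.87 + 217.77 + 252.75 + 1146.91 = 4695.84
Landed cost (A) = invoice 49131.12 + 4695.84 + duty 5168.74 = 58995.70
Supplier B (CFR):
CIF value = CFR price + insurance = 49243.13 + 465.87 = 49709.00
Import duty = 49709.00 × 9.9% = 4921.19
Buyer bears (B): 465.87 + 217.77 + 252.75 + 1146.91 = 2083.30
Landed cost (B) = invoice 49243.13 + 2083.30 + duty 4921.19 = 56247.62
Difference = |58995.70 − 56247.62| = 2748.08

Supplier B is cheaper by SGD 2748.08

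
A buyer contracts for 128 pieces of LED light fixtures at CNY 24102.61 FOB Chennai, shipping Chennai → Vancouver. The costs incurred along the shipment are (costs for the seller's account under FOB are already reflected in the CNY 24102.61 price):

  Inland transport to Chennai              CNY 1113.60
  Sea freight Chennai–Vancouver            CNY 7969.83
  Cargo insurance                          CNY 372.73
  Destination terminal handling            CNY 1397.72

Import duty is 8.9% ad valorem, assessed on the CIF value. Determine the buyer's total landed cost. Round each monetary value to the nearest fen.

FOB: the seller bears costs until goods are on board at the origin port; the buyer bears freight, insurance and all costs thereafter.
Already in the invoice (seller's account under FOB): inland to port — exclude.
CIF value = FOB price + freight + insurance = 24102.61 + 7969.83 + 372.73 = 32445.17
Import duty = 32445.17 × 8.9% = 2887.62
Buyer bears: freight 7969.83 + insurance 372.73 + destination terminal 1397.72 + duty 2887.62 = 12627.90
Landed cost = invoice 24102.61 + 12627.90 = 36730.51

Total landed cost: CNY 36730.51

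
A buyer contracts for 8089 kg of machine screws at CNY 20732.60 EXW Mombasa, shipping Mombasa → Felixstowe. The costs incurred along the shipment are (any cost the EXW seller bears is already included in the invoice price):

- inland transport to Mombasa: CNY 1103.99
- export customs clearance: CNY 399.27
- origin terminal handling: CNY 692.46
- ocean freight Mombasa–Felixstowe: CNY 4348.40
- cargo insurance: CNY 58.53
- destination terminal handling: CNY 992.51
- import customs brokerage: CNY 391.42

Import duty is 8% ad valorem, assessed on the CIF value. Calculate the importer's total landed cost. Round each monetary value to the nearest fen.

Total landed cost: CNY 30906.00

EXW: the seller makes goods available at their premises; the buyer bears all onward costs.
CIF value = EXW price + inland to port + export clearance + origin terminal + freight + insurance = 20732.60 + 1103.99 + 399.27 + 692.46 + 4348.40 + 58.53 = 27335.25
Import duty = 27335.25 × 8% = 2186.82
Buyer bears: inland to port 1103.99 + export clearance 399.27 + origin terminal 692.46 + freight 4348.40 + insurance 58.53 + destination terminal 992.51 + brokerage 391.42 + duty 2186.82 = 10173.40
Landed cost = invoice 20732.60 + 10173.40 = 30906.00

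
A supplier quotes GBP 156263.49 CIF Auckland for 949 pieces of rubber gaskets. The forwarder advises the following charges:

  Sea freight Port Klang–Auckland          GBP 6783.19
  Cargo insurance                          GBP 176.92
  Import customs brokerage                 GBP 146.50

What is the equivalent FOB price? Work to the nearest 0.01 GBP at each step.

Not relevant to the conversion: brokerage — on the buyer under both terms; not part of either seller's price.
From CIF to FOB, the seller no longer bears: freight, insurance.
FOB price = 156263.49 − 6783.19 − 176.92 = 149303.38

FOB price: GBP 149303.38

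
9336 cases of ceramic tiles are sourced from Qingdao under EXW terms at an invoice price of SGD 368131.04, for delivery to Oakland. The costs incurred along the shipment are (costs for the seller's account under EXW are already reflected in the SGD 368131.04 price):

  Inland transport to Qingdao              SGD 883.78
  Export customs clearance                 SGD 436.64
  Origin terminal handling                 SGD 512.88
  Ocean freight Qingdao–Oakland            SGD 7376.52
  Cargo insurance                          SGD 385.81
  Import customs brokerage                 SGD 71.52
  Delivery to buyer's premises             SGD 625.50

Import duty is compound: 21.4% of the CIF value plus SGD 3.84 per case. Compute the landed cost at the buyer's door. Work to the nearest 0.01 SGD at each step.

Total landed cost: SGD 495107.44

EXW: the seller makes goods available at their premises; the buyer bears all onward costs.
CIF value = EXW price + inland to port + export clearance + origin terminal + freight + insurance = 368131.04 + 883.78 + 436.64 + 512.88 + 7376.52 + 385.81 = 377726.67
Ad valorem component: 377726.67 × 21.4% = 80833.51
Specific component: 9336 × 3.84 = 35850.24
Import duty = 80833.51 + 35850.24 = 116683.75
Buyer bears: inland to port 883.78 + export clearance 436.64 + origin terminal 512.88 + freight 7376.52 + insurance 385.81 + brokerage 71.52 + delivery 625.50 + duty 116683.75 = 126976.40
Landed cost = invoice 368131.04 + 126976.40 = 495107.44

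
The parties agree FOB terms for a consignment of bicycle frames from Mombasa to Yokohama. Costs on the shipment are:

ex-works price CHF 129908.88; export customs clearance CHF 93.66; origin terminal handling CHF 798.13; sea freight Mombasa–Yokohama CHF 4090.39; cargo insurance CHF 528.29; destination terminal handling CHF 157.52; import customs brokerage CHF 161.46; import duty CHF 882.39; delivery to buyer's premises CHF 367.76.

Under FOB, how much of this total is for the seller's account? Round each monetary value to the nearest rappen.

Seller's account: CHF 130800.67

FOB: the seller bears costs until goods are on board at the origin port; the buyer bears freight, insurance and all costs thereafter.
Seller's account: goods 129908.88 + export clearance 93.66 + origin terminal 798.13 = 130800.67
Buyer's account: freight 4090.39 + insurance 528.29 + destination terminal 157.52 + brokerage 161.46 + duty 882.39 + delivery 367.76 = 6187.81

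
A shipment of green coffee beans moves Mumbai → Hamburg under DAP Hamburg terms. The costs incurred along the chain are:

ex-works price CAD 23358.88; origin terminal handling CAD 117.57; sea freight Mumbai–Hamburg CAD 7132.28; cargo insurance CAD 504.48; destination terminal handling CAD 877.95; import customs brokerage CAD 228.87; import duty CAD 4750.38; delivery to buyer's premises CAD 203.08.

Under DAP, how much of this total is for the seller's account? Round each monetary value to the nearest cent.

Seller's account: CAD 32194.24

DAP: the seller bears all costs to the named destination except import duty and clearance.
Seller's account: goods 23358.88 + origin terminal 117.57 + freight 7132.28 + insurance 504.48 + destination terminal 877.95 + delivery 203.08 = 32194.24
Buyer's account: brokerage 228.87 + duty 4750.38 = 4979.25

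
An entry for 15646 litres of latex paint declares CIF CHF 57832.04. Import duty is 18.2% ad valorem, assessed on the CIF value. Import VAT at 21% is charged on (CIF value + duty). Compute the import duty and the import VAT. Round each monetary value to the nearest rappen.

Import duty = 57832.04 × 18.2% = 10525.43
VAT base = CIF + duty = 57832.04 + 10525.43 = 68357.47
Import VAT = 68357.47 × 21% = 14355.07

Import duty: CHF 10525.43; import VAT: CHF 14355.07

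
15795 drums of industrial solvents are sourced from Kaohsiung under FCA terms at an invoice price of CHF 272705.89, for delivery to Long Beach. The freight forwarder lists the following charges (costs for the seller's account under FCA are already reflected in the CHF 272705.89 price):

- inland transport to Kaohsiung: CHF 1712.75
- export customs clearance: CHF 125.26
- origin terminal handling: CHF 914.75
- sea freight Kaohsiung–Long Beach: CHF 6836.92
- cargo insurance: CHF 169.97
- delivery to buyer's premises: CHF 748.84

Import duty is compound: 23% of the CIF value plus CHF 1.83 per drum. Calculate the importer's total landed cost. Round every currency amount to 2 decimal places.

Total landed cost: CHF 374825.55

FCA: the seller delivers export-cleared goods to the carrier; the buyer bears costs from that point.
Already in the invoice (seller's account under FCA): inland to port, export clearance — exclude.
CIF value = FCA price + origin terminal + freight + insurance = 272705.89 + 914.75 + 6836.92 + 169.97 = 280627.53
Ad valorem component: 280627.53 × 23% = 64544.33
Specific component: 15795 × 1.83 = 28904.85
Import duty = 64544.33 + 28904.85 = 93449.18
Buyer bears: origin terminal 914.75 + freight 6836.92 + insurance 169.97 + delivery 748.84 + duty 93449.18 = 102119.66
Landed cost = invoice 272705.89 + 102119.66 = 374825.55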